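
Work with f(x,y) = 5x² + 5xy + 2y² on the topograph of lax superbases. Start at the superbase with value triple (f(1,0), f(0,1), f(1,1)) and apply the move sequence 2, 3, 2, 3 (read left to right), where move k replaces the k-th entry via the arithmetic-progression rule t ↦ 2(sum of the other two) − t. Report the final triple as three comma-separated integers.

start (5,2,12) = (f(1,0),f(0,1),f(1,1))
replace slot 2: 2·(5+12) − 2 = 32 → (5,32,12)
replace slot 3: 2·(5+32) − 12 = 62 → (5,32,62)
replace slot 2: 2·(5+62) − 32 = 102 → (5,102,62)
replace slot 3: 2·(5+102) − 62 = 152 → (5,102,152)

5,102,152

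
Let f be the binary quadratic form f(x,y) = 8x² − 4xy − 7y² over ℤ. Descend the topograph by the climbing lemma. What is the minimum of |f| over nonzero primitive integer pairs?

descent: ρ → (-7,4,8)  [lands on river]
river: ρ → (8,12,-3)
river: ρ → (-3,12,8)
river: ρ → (8,4,-7)
river: ρ → (-7,10,5)
river: ρ → (5,10,-7)
closes: descent 1, river 6
min |a| on river = 3

3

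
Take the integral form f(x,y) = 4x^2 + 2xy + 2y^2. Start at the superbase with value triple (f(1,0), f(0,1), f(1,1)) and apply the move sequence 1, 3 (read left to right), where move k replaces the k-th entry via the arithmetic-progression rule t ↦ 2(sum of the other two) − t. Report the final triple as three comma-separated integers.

start (4,2,8) = (f(1,0),f(0,1),f(1,1))
replace slot 1: 2·(2+8) − 4 = 16 → (16,2,8)
replace slot 3: 2·(16+2) − 8 = 28 → (16,2,28)

16,2,28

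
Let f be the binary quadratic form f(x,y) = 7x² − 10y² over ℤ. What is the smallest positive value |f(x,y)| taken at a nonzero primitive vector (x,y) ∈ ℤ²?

descent: ρ → (-10,0,7)
descent: ρ → (7,14,-3)  [lands on river]
river: ρ → (-3,16,2)
river: ρ → (2,16,-3)
river: ρ → (-3,14,7)
closes: descent 2, river 4
min |a| on river = 2

2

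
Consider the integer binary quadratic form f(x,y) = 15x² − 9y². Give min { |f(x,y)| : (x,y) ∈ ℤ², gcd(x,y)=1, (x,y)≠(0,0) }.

descent: ρ → (-9,18,6)  [lands on river]
river: ρ → (6,18,-9)
closes: descent 1, river 2
min |a| on river = 6

6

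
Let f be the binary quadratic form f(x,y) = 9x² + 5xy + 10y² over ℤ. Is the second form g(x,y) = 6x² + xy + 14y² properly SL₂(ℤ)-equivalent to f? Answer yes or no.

D₁ = -335, D₂ = -335
f: reduced (well bottom): (9,5,10) with a≤c, −a<b≤a
g: reduced (well bottom): (6,1,14) with a≤c, −a<b≤a
reduced forms (9, 5, 10) vs (6, 1, 14) ⇒ inequivalent

no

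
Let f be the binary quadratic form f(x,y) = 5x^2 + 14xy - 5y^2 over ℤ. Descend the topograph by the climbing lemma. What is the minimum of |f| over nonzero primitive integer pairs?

river: ρ → (-5,16,2)
river: ρ → (2,16,-5)
river: ρ → (-5,14,5)
river: ρ → (5,16,-2)
river: ρ → (-2,16,5)
river: ρ → (5,14,-5)
closes: descent 0, river 6
min |a| on river = 2

2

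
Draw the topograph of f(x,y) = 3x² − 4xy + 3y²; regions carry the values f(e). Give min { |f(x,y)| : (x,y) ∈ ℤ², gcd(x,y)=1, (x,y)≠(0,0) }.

translate: b→2 (≡-4 mod 6), so (3,-4,3)→(3,2,2)
flip: (3,2,2)→(2,-2,3)
translate: b→2 (≡-2 mod 4), so (2,-2,3)→(2,2,3)
reduced (well bottom): (2,2,3) with a≤c, −a<b≤a
well minimum = a = 2

2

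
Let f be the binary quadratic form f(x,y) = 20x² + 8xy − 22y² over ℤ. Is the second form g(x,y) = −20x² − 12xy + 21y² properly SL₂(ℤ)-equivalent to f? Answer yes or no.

D₁ = 1824, D₂ = 1824
river cycle of f (length 10): (-22, 36, 6), (6, 36, -22), (-22, 8, 20), (20, 32, -10), (-10, 28, 26), (26, 24, -12), (-12, 24, 26), (26, 28, -10), (-10, 32, 20), (20, 8, -22)
river cycle of g (length 10): (21, 12, -20), (-20, 28, 13), (13, 24, -24), (-24, 24, 13), (13, 28, -20), (-20, 12, 21), (21, 30, -11), (-11, 36, 12), (12, 36, -11), (-11, 30, 21)
cycles differ ⇒ inequivalent

no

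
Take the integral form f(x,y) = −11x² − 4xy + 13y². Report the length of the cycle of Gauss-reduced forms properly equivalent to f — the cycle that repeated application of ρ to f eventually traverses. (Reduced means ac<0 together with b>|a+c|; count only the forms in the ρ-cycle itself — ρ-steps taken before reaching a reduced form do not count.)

D = 588, ⌊√D⌋ = 24
descent: ρ → (13,4,-11)  [lands on river]
river: ρ → (-11,18,6)
river: ρ → (6,18,-11)
river: ρ → (-11,4,13)
river: ρ → (13,22,-2)
river: ρ → (-2,22,13)
ρ-cycle length = 6 (tail of 1 descent step not counted)

6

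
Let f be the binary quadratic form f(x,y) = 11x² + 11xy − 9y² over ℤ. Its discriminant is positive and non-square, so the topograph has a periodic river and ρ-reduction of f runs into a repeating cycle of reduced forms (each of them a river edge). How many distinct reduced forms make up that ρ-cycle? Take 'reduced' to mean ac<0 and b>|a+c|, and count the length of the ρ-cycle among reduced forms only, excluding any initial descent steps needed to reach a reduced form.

D = 517, ⌊√D⌋ = 22
river: ρ → (-9,7,13)
river: ρ → (13,19,-3)
river: ρ → (-3,17,19)
river: ρ → (19,21,-1)
river: ρ → (-1,21,19)
river: ρ → (19,17,-3)
river: ρ → (-3,19,13)
river: ρ → (13,7,-9)
river: ρ → (-9,11,11)
river: ρ → (11,11,-9)
ρ-cycle length = 10 (tail of 0 descent steps not counted)

10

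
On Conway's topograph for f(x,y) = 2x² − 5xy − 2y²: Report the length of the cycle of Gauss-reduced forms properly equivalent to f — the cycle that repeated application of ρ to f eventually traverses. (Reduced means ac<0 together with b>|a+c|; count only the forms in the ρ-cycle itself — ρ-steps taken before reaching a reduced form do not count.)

D = 41, ⌊√D⌋ = 6
descent: ρ → (-2,5,2)  [lands on river]
river: ρ → (2,3,-4)
river: ρ → (-4,5,1)
river: ρ → (1,5,-4)
river: ρ → (-4,3,2)
river: ρ → (2,5,-2)
river: ρ → (-2,3,4)
river: ρ → (4,5,-1)
river: ρ → (-1,5,4)
river: ρ → (4,3,-2)
ρ-cycle length = 10 (tail of 1 descent step not counted)

10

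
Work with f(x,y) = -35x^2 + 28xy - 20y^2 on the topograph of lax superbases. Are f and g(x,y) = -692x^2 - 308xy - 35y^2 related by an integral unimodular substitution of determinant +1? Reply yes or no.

D₁ = -2016, D₂ = -2016
f is negative-definite; reduce −f:
−f: flip: (35,-28,20)→(20,28,35)
−f: translate: b→-12 (≡28 mod 40), so (20,28,35)→(20,-12,27)
−f: reduced (well bottom): (20,-12,27) with a≤c, −a<b≤a
flip sign back: reduced form of f is (-20,12,-27)
g is negative-definite; reduce −g:
−g: flip: (692,308,35)→(35,-308,692)
−g: translate: b→-28 (≡-308 mod 70), so (35,-308,692)→(35,-28,20)
−g: flip: (35,-28,20)→(20,28,35)
−g: translate: b→-12 (≡28 mod 40), so (20,28,35)→(20,-12,27)
−g: reduced (well bottom): (20,-12,27) with a≤c, −a<b≤a
flip sign back: reduced form of g is (-20,12,-27)
reduced forms (-20, 12, -27) vs (-20, 12, -27) ⇒ equivalent

yes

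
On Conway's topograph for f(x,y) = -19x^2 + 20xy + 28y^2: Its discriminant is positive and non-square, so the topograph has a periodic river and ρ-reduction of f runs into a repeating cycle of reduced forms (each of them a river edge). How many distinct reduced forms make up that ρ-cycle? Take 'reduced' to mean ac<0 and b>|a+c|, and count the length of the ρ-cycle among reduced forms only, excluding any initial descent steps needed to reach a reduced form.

D = 2528, ⌊√D⌋ = 50
river: ρ → (28,36,-11)
river: ρ → (-11,30,37)
river: ρ → (37,44,-4)
river: ρ → (-4,44,37)
river: ρ → (37,30,-11)
river: ρ → (-11,36,28)
river: ρ → (28,20,-19)
river: ρ → (-19,18,29)
river: ρ → (29,40,-8)
river: ρ → (-8,40,29)
river: ρ → (29,18,-19)
river: ρ → (-19,20,28)
ρ-cycle length = 12 (tail of 0 descent steps not counted)

12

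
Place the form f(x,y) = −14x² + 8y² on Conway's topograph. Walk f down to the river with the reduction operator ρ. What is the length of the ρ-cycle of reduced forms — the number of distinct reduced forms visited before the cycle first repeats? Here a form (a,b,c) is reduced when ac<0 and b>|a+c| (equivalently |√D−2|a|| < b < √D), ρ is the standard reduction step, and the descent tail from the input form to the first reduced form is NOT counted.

D = 448, ⌊√D⌋ = 21
descent: ρ → (8,16,-6)  [lands on river]
river: ρ → (-6,20,2)
river: ρ → (2,20,-6)
river: ρ → (-6,16,8)
ρ-cycle length = 4 (tail of 1 descent step not counted)

4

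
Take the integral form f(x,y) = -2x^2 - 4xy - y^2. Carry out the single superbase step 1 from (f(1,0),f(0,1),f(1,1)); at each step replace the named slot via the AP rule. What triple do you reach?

start (-2,-1,-7) = (f(1,0),f(0,1),f(1,1))
replace slot 1: 2·((-1)+(-7)) − (-2) = -14 → (-14,-1,-7)

-14,-1,-7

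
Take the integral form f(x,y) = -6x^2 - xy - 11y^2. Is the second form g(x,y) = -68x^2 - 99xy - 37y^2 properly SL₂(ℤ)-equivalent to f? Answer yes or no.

D₁ = -263, D₂ = -263
f is negative-definite; reduce −f:
−f: reduced (well bottom): (6,1,11) with a≤c, −a<b≤a
flip sign back: reduced form of f is (-6,-1,-11)
g is negative-definite; reduce −g:
−g: translate: b→-37 (≡99 mod 136), so (68,99,37)→(68,-37,6)
−g: flip: (68,-37,6)→(6,37,68)
−g: translate: b→1 (≡37 mod 12), so (6,37,68)→(6,1,11)
−g: reduced (well bottom): (6,1,11) with a≤c, −a<b≤a
flip sign back: reduced form of g is (-6,-1,-11)
reduced forms (-6, -1, -11) vs (-6, -1, -11) ⇒ equivalent

yes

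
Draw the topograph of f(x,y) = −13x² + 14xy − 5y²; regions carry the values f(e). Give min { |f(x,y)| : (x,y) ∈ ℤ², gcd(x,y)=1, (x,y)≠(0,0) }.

translate: b→12 (≡-14 mod 26), so (13,-14,5)→(13,12,4)
flip: (13,12,4)→(4,-12,13)
translate: b→4 (≡-12 mod 8), so (4,-12,13)→(4,4,5)
reduced (well bottom): (4,4,5) with a≤c, −a<b≤a
well minimum |f| = |-4| = 4 (negative-definite)

4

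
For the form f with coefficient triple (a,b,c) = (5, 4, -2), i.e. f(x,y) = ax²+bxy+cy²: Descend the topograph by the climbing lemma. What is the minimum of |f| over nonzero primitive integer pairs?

river: ρ → (-2,4,5)
river: ρ → (5,6,-1)
river: ρ → (-1,6,5)
river: ρ → (5,4,-2)
closes: descent 0, river 4
min |a| on river = 1

1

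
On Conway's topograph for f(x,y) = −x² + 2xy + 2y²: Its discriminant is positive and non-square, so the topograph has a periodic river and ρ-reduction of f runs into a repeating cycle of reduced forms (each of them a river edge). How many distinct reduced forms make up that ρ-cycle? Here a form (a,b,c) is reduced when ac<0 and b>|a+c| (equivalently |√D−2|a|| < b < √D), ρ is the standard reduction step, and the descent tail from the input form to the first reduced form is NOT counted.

D = 12, ⌊√D⌋ = 3
river: ρ → (2,2,-1)
river: ρ → (-1,2,2)
ρ-cycle length = 2 (tail of 0 descent steps not counted)

2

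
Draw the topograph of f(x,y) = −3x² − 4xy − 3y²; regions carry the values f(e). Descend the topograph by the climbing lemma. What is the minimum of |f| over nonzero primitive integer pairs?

translate: b→-2 (≡4 mod 6), so (3,4,3)→(3,-2,2)
flip: (3,-2,2)→(2,2,3)
reduced (well bottom): (2,2,3) with a≤c, −a<b≤a
well minimum |f| = |-2| = 2 (negative-definite)

2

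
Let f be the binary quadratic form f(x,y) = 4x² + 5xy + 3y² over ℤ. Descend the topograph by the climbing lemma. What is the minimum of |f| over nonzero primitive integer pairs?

translate: b→-3 (≡5 mod 8), so (4,5,3)→(4,-3,2)
flip: (4,-3,2)→(2,3,4)
translate: b→-1 (≡3 mod 4), so (2,3,4)→(2,-1,3)
reduced (well bottom): (2,-1,3) with a≤c, −a<b≤a
well minimum = a = 2

2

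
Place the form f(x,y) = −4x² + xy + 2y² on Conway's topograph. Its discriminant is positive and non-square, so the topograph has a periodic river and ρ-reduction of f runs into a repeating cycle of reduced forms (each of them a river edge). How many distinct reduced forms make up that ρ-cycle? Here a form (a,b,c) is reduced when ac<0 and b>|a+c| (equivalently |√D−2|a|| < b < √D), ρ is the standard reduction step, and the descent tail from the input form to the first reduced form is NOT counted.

D = 33, ⌊√D⌋ = 5
descent: ρ → (2,3,-3)  [lands on river]
river: ρ → (-3,3,2)
river: ρ → (2,5,-1)
river: ρ → (-1,5,2)
ρ-cycle length = 4 (tail of 1 descent step not counted)

4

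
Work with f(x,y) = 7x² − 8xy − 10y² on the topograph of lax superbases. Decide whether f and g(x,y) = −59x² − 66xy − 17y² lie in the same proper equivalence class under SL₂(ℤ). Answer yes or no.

D₁ = 344, D₂ = 344
river cycle of f (length 10): (-10, 8, 7), (7, 6, -11), (-11, 16, 2), (2, 16, -11), (-11, 6, 7), (7, 8, -10), (-10, 12, 5), (5, 18, -1), (-1, 18, 5), (5, 12, -10)
river cycle of g (length 10): (5, 12, -10), (-10, 8, 7), (7, 6, -11), (-11, 16, 2), (2, 16, -11), (-11, 6, 7), (7, 8, -10), (-10, 12, 5), (5, 18, -1), (-1, 18, 5)
cycles coincide ⇒ equivalent

yes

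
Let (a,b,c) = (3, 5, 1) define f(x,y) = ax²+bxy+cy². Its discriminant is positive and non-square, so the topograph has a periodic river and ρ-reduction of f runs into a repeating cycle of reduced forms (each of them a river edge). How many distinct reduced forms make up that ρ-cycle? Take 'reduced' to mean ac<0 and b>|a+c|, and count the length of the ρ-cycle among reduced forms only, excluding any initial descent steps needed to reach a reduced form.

D = 13, ⌊√D⌋ = 3
descent: ρ → (1,3,-1)  [lands on river]
river: ρ → (-1,3,1)
ρ-cycle length = 2 (tail of 1 descent step not counted)

2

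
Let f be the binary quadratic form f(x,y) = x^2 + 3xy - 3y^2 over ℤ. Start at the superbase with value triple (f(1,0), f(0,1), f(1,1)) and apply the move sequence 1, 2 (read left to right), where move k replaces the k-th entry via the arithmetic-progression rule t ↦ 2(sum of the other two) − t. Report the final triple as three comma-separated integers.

start (1,-3,1) = (f(1,0),f(0,1),f(1,1))
replace slot 1: 2·((-3)+1) − 1 = -5 → (-5,-3,1)
replace slot 2: 2·((-5)+1) − (-3) = -5 → (-5,-5,1)

-5,-5,1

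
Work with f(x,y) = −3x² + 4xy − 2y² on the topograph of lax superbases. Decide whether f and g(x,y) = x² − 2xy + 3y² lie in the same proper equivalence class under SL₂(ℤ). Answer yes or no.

D₁ = -8, D₂ = -8
f is negative-definite; reduce −f:
−f: translate: b→2 (≡-4 mod 6), so (3,-4,2)→(3,2,1)
−f: flip: (3,2,1)→(1,-2,3)
−f: translate: b→0 (≡-2 mod 2), so (1,-2,3)→(1,0,2)
−f: reduced (well bottom): (1,0,2) with a≤c, −a<b≤a
flip sign back: reduced form of f is (-1,0,-2)
g: translate: b→0 (≡-2 mod 2), so (1,-2,3)→(1,0,2)
g: reduced (well bottom): (1,0,2) with a≤c, −a<b≤a
reduced forms (-1, 0, -2) vs (1, 0, 2) ⇒ inequivalent

no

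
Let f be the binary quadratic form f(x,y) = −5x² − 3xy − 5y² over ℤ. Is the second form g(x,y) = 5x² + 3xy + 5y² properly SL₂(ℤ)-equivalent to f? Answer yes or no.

D₁ = -91, D₂ = -91
f is negative-definite; reduce −f:
−f: reduced (well bottom): (5,3,5) with a≤c, −a<b≤a
flip sign back: reduced form of f is (-5,-3,-5)
g: reduced (well bottom): (5,3,5) with a≤c, −a<b≤a
reduced forms (-5, -3, -5) vs (5, 3, 5) ⇒ inequivalent

no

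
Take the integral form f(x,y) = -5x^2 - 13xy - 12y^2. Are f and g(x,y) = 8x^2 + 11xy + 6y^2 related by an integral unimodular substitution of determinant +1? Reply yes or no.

D₁ = -71, D₂ = -71
f is negative-definite; reduce −f:
−f: translate: b→3 (≡13 mod 10), so (5,13,12)→(5,3,4)
−f: flip: (5,3,4)→(4,-3,5)
−f: reduced (well bottom): (4,-3,5) with a≤c, −a<b≤a
flip sign back: reduced form of f is (-4,3,-5)
g: translate: b→-5 (≡11 mod 16), so (8,11,6)→(8,-5,3)
g: flip: (8,-5,3)→(3,5,8)
g: translate: b→-1 (≡5 mod 6), so (3,5,8)→(3,-1,6)
g: reduced (well bottom): (3,-1,6) with a≤c, −a<b≤a
reduced forms (-4, 3, -5) vs (3, -1, 6) ⇒ inequivalent

no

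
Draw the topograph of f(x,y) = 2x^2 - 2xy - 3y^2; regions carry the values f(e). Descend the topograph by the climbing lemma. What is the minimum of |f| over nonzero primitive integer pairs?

descent: ρ → (-3,2,2)  [lands on river]
river: ρ → (2,2,-3)
river: ρ → (-3,4,1)
river: ρ → (1,4,-3)
closes: descent 1, river 4
min |a| on river = 1

1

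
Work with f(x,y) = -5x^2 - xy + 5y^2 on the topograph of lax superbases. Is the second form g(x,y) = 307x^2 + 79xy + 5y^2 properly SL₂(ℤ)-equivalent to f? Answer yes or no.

D₁ = 101, D₂ = 101
river cycle of f (length 6): (5, 1, -5), (-5, 9, 1), (1, 9, -5), (-5, 1, 5), (5, 9, -1), (-1, 9, 5)
river cycle of g (length 6): (5, 1, -5), (-5, 9, 1), (1, 9, -5), (-5, 1, 5), (5, 9, -1), (-1, 9, 5)
cycles coincide ⇒ equivalent

yes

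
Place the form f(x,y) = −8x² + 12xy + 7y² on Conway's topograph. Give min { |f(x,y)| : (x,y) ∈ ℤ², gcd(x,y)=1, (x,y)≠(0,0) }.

river: ρ → (7,16,-4)
river: ρ → (-4,16,7)
river: ρ → (7,12,-8)
river: ρ → (-8,4,11)
river: ρ → (11,18,-1)
river: ρ → (-1,18,11)
river: ρ → (11,4,-8)
river: ρ → (-8,12,7)
closes: descent 0, river 8
min |a| on river = 1

1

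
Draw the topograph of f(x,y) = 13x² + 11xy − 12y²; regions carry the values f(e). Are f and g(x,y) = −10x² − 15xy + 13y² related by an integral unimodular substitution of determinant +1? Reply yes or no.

D₁ = 745, D₂ = 745
river cycle of f (length 18): (-12, 13, 12), (12, 11, -13), (-13, 15, 10), (10, 25, -3), (-3, 23, 18), (18, 13, -8), (-8, 19, 12), (12, 5, -15), (-15, 25, 2), (2, 27, -2), … (8 more)
river cycle of g (length 18): (13, 15, -10), (-10, 25, 3), (3, 23, -18), (-18, 13, 8), (8, 19, -12), (-12, 5, 15), (15, 25, -2), (-2, 27, 2), (2, 25, -15), (-15, 5, 12), … (8 more)
cycles differ ⇒ inequivalent

no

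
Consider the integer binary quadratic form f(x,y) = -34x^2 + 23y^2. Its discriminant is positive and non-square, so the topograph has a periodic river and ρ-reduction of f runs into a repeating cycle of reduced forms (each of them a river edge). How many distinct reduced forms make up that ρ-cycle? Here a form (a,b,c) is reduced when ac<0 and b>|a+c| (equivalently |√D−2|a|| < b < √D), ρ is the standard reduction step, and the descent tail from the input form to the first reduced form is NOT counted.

D = 3128, ⌊√D⌋ = 55
descent: ρ → (23,46,-11)  [lands on river]
river: ρ → (-11,42,31)
river: ρ → (31,20,-22)
river: ρ → (-22,24,29)
river: ρ → (29,34,-17)
river: ρ → (-17,34,29)
river: ρ → (29,24,-22)
river: ρ → (-22,20,31)
river: ρ → (31,42,-11)
river: ρ → (-11,46,23)
ρ-cycle length = 10 (tail of 1 descent step not counted)

10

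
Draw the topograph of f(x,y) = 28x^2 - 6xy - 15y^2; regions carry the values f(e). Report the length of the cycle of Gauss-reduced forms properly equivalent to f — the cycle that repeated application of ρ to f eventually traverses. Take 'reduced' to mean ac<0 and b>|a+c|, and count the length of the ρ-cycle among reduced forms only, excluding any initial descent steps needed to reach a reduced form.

D = 1716, ⌊√D⌋ = 41
descent: ρ → (-15,36,7)  [lands on river]
river: ρ → (7,34,-20)
river: ρ → (-20,6,21)
river: ρ → (21,36,-5)
river: ρ → (-5,34,28)
river: ρ → (28,22,-11)
river: ρ → (-11,22,28)
river: ρ → (28,34,-5)
river: ρ → (-5,36,21)
river: ρ → (21,6,-20)
river: ρ → (-20,34,7)
river: ρ → (7,36,-15)
river: ρ → (-15,24,19)
river: ρ → (19,14,-20)
river: ρ → (-20,26,13)
river: ρ → (13,26,-20)
river: ρ → (-20,14,19)
river: ρ → (19,24,-15)
ρ-cycle length = 18 (tail of 1 descent step not counted)

18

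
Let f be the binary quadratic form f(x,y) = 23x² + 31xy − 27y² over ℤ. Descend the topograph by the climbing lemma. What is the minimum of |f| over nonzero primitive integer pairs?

river: ρ → (-27,23,27)
river: ρ → (27,31,-23)
river: ρ → (-23,15,35)
river: ρ → (35,55,-3)
river: ρ → (-3,53,53)
river: ρ → (53,53,-3)
river: ρ → (-3,55,35)
river: ρ → (35,15,-23)
river: ρ → (-23,31,27)
river: ρ → (27,23,-27)
river: ρ → (-27,31,23)
river: ρ → (23,15,-35)
river: ρ → (-35,55,3)
river: ρ → (3,53,-53)
river: ρ → (-53,53,3)
river: ρ → (3,55,-35)
river: ρ → (-35,15,23)
river: ρ → (23,31,-27)
closes: descent 0, river 18
min |a| on river = 3

3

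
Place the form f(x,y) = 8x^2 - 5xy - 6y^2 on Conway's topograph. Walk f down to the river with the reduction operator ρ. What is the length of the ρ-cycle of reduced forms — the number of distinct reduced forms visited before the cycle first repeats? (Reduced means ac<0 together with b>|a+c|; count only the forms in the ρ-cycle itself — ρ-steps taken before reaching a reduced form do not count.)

D = 217, ⌊√D⌋ = 14
descent: ρ → (-6,5,8)  [lands on river]
river: ρ → (8,11,-3)
river: ρ → (-3,13,4)
river: ρ → (4,11,-6)
river: ρ → (-6,13,2)
river: ρ → (2,11,-12)
river: ρ → (-12,13,1)
river: ρ → (1,13,-12)
river: ρ → (-12,11,2)
river: ρ → (2,13,-6)
river: ρ → (-6,11,4)
river: ρ → (4,13,-3)
river: ρ → (-3,11,8)
river: ρ → (8,5,-6)
river: ρ → (-6,7,7)
river: ρ → (7,7,-6)
ρ-cycle length = 16 (tail of 1 descent step not counted)

16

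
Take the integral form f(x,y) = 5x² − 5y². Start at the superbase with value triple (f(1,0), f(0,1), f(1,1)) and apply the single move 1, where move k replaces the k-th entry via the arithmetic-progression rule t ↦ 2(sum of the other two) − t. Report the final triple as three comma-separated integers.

start (5,-5,0) = (f(1,0),f(0,1),f(1,1))
replace slot 1: 2·((-5)+0) − 5 = -15 → (-15,-5,0)

-15,-5,0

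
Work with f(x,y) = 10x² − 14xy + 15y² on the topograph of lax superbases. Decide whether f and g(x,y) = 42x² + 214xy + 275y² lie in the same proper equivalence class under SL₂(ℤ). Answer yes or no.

D₁ = -404, D₂ = -404
f: translate: b→6 (≡-14 mod 20), so (10,-14,15)→(10,6,11)
f: reduced (well bottom): (10,6,11) with a≤c, −a<b≤a
g: translate: b→-38 (≡214 mod 84), so (42,214,275)→(42,-38,11)
g: flip: (42,-38,11)→(11,38,42)
g: translate: b→-6 (≡38 mod 22), so (11,38,42)→(11,-6,10)
g: flip: (11,-6,10)→(10,6,11)
g: reduced (well bottom): (10,6,11) with a≤c, −a<b≤a
reduced forms (10, 6, 11) vs (10, 6, 11) ⇒ equivalent

yes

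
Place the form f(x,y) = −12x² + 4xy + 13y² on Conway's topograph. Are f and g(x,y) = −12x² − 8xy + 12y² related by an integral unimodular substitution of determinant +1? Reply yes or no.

D₁ = 640, D₂ = 640
river cycle of f (length 8): (13, 22, -3), (-3, 20, 20), (20, 20, -3), (-3, 22, 13), (13, 4, -12), (-12, 20, 5), (5, 20, -12), (-12, 4, 13)
river cycle of g (length 6): (12, 8, -12), (-12, 16, 8), (8, 16, -12), (-12, 8, 12), (12, 16, -8), (-8, 16, 12)
cycles differ ⇒ inequivalent

no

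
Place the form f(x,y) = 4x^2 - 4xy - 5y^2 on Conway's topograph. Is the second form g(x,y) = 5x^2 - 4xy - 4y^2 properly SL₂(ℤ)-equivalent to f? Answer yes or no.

D₁ = 96, D₂ = 96
river cycle of f (length 4): (-5, 4, 4), (4, 4, -5), (-5, 6, 3), (3, 6, -5)
river cycle of g (length 4): (-4, 4, 5), (5, 6, -3), (-3, 6, 5), (5, 4, -4)
cycles differ ⇒ inequivalent

no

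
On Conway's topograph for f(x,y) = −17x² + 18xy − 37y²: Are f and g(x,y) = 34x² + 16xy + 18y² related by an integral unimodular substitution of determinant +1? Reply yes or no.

D₁ = -2192, D₂ = -2192
f is negative-definite; reduce −f:
−f: translate: b→16 (≡-18 mod 34), so (17,-18,37)→(17,16,36)
−f: reduced (well bottom): (17,16,36) with a≤c, −a<b≤a
flip sign back: reduced form of f is (-17,-16,-36)
g: flip: (34,16,18)→(18,-16,34)
g: reduced (well bottom): (18,-16,34) with a≤c, −a<b≤a
reduced forms (-17, -16, -36) vs (18, -16, 34) ⇒ inequivalent

no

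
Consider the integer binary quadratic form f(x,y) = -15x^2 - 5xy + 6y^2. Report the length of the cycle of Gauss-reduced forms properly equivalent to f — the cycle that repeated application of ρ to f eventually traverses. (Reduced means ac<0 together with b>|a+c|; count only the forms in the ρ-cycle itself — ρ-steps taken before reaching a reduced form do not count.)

D = 385, ⌊√D⌋ = 19
descent: ρ → (6,17,-4)  [lands on river]
river: ρ → (-4,15,10)
river: ρ → (10,5,-9)
river: ρ → (-9,13,6)
river: ρ → (6,11,-11)
river: ρ → (-11,11,6)
river: ρ → (6,13,-9)
river: ρ → (-9,5,10)
river: ρ → (10,15,-4)
river: ρ → (-4,17,6)
river: ρ → (6,19,-1)
river: ρ → (-1,19,6)
ρ-cycle length = 12 (tail of 1 descent step not counted)

12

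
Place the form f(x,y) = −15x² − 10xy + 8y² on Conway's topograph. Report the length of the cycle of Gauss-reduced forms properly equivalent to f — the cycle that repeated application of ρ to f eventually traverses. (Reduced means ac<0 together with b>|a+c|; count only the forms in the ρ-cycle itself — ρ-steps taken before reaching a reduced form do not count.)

D = 580, ⌊√D⌋ = 24
descent: ρ → (8,10,-15)  [lands on river]
river: ρ → (-15,20,3)
river: ρ → (3,22,-8)
river: ρ → (-8,10,15)
river: ρ → (15,20,-3)
river: ρ → (-3,22,8)
ρ-cycle length = 6 (tail of 1 descent step not counted)

6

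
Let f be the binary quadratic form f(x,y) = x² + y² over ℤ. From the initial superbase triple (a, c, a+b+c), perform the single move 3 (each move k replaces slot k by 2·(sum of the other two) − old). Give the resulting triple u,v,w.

start (1,1,2) = (f(1,0),f(0,1),f(1,1))
replace slot 3: 2·(1+1) − 2 = 2 → (1,1,2)

1,1,2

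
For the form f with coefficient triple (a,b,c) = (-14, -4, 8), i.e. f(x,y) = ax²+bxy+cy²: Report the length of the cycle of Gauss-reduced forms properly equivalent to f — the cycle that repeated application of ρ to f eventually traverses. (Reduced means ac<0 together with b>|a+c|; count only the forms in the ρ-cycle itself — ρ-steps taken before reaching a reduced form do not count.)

D = 464, ⌊√D⌋ = 21
descent: ρ → (8,20,-2)  [lands on river]
river: ρ → (-2,20,8)
river: ρ → (8,12,-10)
river: ρ → (-10,8,10)
river: ρ → (10,12,-8)
river: ρ → (-8,20,2)
river: ρ → (2,20,-8)
river: ρ → (-8,12,10)
river: ρ → (10,8,-10)
river: ρ → (-10,12,8)
ρ-cycle length = 10 (tail of 1 descent step not counted)

10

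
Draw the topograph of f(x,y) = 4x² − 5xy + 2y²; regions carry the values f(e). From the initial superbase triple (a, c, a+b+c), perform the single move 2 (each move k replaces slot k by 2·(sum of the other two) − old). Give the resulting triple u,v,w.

start (4,2,1) = (f(1,0),f(0,1),f(1,1))
replace slot 2: 2·(4+1) − 2 = 8 → (4,8,1)

4,8,1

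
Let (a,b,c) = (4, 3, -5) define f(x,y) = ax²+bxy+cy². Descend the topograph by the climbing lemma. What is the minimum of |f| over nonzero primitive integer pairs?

river: ρ → (-5,7,2)
river: ρ → (2,9,-1)
river: ρ → (-1,9,2)
river: ρ → (2,7,-5)
river: ρ → (-5,3,4)
river: ρ → (4,5,-4)
river: ρ → (-4,3,5)
river: ρ → (5,7,-2)
river: ρ → (-2,9,1)
river: ρ → (1,9,-2)
river: ρ → (-2,7,5)
river: ρ → (5,3,-4)
river: ρ → (-4,5,4)
river: ρ → (4,3,-5)
closes: descent 0, river 14
min |a| on river = 1

1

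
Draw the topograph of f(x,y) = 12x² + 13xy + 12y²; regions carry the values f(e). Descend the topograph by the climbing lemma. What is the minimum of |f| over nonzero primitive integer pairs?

translate: b→-11 (≡13 mod 24), so (12,13,12)→(12,-11,11)
flip: (12,-11,11)→(11,11,12)
reduced (well bottom): (11,11,12) with a≤c, −a<b≤a
well minimum = a = 11

11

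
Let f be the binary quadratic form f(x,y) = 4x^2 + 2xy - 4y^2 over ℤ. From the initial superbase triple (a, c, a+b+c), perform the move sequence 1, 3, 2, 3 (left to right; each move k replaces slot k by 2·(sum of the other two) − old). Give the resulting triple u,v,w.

start (4,-4,2) = (f(1,0),f(0,1),f(1,1))
replace slot 1: 2·((-4)+2) − 4 = -8 → (-8,-4,2)
replace slot 3: 2·((-8)+(-4)) − 2 = -26 → (-8,-4,-26)
replace slot 2: 2·((-8)+(-26)) − (-4) = -64 → (-8,-64,-26)
replace slot 3: 2·((-8)+(-64)) − (-26) = -118 → (-8,-64,-118)

-8,-64,-118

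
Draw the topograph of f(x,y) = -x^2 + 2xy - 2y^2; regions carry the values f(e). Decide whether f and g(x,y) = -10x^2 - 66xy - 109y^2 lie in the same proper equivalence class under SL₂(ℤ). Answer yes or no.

D₁ = -4, D₂ = -4
f is negative-definite; reduce −f:
−f: translate: b→0 (≡-2 mod 2), so (1,-2,2)→(1,0,1)
−f: reduced (well bottom): (1,0,1) with a≤c, −a<b≤a
flip sign back: reduced form of f is (-1,0,-1)
g is negative-definite; reduce −g:
−g: translate: b→6 (≡66 mod 20), so (10,66,109)→(10,6,1)
−g: flip: (10,6,1)→(1,-6,10)
−g: translate: b→0 (≡-6 mod 2), so (1,-6,10)→(1,0,1)
−g: reduced (well bottom): (1,0,1) with a≤c, −a<b≤a
flip sign back: reduced form of g is (-1,0,-1)
reduced forms (-1, 0, -1) vs (-1, 0, -1) ⇒ equivalent

yes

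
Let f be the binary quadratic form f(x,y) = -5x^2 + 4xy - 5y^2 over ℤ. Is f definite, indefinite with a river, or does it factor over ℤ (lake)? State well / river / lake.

D = b²−4ac = 4² − 4·(-5)·(-5) = -84
D < 0 ⇒ definite ⇒ every region one sign ⇒ single well

well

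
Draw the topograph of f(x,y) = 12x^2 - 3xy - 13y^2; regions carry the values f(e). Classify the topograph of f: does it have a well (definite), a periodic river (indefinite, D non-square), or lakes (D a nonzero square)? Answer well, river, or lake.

D = b²−4ac = (-3)² − 4·12·(-13) = 633
D > 0 non-square ⇒ indefinite ⇒ periodic river

river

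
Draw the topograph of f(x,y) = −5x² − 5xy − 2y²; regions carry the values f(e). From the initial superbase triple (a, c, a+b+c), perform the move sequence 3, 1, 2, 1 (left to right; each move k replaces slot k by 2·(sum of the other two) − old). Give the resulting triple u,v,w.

start (-5,-2,-12) = (f(1,0),f(0,1),f(1,1))
replace slot 3: 2·((-5)+(-2)) − (-12) = -2 → (-5,-2,-2)
replace slot 1: 2·((-2)+(-2)) − (-5) = -3 → (-3,-2,-2)
replace slot 2: 2·((-3)+(-2)) − (-2) = -8 → (-3,-8,-2)
replace slot 1: 2·((-8)+(-2)) − (-3) = -17 → (-17,-8,-2)

-17,-8,-2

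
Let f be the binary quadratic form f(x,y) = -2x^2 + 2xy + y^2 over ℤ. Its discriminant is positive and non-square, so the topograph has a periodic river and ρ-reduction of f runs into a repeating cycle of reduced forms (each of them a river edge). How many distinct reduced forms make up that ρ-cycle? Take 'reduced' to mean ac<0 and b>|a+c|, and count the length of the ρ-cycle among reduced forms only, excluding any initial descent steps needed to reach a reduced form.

D = 12, ⌊√D⌋ = 3
river: ρ → (1,2,-2)
river: ρ → (-2,2,1)
ρ-cycle length = 2 (tail of 0 descent steps not counted)

2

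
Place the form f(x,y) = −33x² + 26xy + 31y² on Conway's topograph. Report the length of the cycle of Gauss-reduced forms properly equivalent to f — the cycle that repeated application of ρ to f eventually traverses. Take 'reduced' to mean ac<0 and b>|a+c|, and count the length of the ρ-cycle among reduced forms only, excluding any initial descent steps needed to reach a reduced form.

D = 4768, ⌊√D⌋ = 69
river: ρ → (31,36,-28)
river: ρ → (-28,20,39)
river: ρ → (39,58,-9)
river: ρ → (-9,68,4)
river: ρ → (4,68,-9)
river: ρ → (-9,58,39)
river: ρ → (39,20,-28)
river: ρ → (-28,36,31)
river: ρ → (31,26,-33)
river: ρ → (-33,40,24)
river: ρ → (24,56,-17)
river: ρ → (-17,46,39)
river: ρ → (39,32,-24)
river: ρ → (-24,64,7)
river: ρ → (7,62,-33)
river: ρ → (-33,4,36)
river: ρ → (36,68,-1)
river: ρ → (-1,68,36)
river: ρ → (36,4,-33)
river: ρ → (-33,62,7)
river: ρ → (7,64,-24)
river: ρ → (-24,32,39)
river: ρ → (39,46,-17)
river: ρ → (-17,56,24)
river: ρ → (24,40,-33)
river: ρ → (-33,26,31)
ρ-cycle length = 26 (tail of 0 descent steps not counted)

26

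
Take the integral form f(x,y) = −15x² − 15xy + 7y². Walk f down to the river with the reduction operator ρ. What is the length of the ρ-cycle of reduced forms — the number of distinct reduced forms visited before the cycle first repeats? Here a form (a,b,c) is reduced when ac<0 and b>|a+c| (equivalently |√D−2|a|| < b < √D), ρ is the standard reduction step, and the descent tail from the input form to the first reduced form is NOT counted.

D = 645, ⌊√D⌋ = 25
descent: ρ → (7,15,-15)  [lands on river]
river: ρ → (-15,15,7)
river: ρ → (7,13,-17)
river: ρ → (-17,21,3)
river: ρ → (3,21,-17)
river: ρ → (-17,13,7)
ρ-cycle length = 6 (tail of 1 descent step not counted)

6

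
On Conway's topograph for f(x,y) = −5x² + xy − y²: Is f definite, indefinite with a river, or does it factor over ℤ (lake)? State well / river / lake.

D = b²−4ac = 1² − 4·(-5)·(-1) = -19
D < 0 ⇒ definite ⇒ every region one sign ⇒ single well

well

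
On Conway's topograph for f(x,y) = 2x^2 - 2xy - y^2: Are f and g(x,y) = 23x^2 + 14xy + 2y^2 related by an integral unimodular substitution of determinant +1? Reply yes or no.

D₁ = 12, D₂ = 12
river cycle of f (length 2): (-1, 2, 2), (2, 2, -1)
river cycle of g (length 2): (2, 2, -1), (-1, 2, 2)
cycles coincide ⇒ equivalent

yes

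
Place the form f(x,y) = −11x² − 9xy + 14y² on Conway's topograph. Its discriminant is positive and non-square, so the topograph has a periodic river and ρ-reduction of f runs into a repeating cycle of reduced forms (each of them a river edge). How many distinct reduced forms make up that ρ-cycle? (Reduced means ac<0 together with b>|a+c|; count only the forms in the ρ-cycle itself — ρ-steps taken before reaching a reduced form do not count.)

D = 697, ⌊√D⌋ = 26
descent: ρ → (14,9,-11)  [lands on river]
river: ρ → (-11,13,12)
river: ρ → (12,11,-12)
river: ρ → (-12,13,11)
river: ρ → (11,9,-14)
river: ρ → (-14,19,6)
river: ρ → (6,17,-17)
river: ρ → (-17,17,6)
river: ρ → (6,19,-14)
river: ρ → (-14,9,11)
river: ρ → (11,13,-12)
river: ρ → (-12,11,12)
river: ρ → (12,13,-11)
river: ρ → (-11,9,14)
river: ρ → (14,19,-6)
river: ρ → (-6,17,17)
river: ρ → (17,17,-6)
river: ρ → (-6,19,14)
ρ-cycle length = 18 (tail of 1 descent step not counted)

18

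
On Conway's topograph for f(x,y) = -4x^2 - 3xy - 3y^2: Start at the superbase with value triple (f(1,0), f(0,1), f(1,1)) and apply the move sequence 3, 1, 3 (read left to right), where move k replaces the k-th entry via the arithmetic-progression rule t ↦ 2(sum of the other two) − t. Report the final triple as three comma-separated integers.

start (-4,-3,-10) = (f(1,0),f(0,1),f(1,1))
replace slot 3: 2·((-4)+(-3)) − (-10) = -4 → (-4,-3,-4)
replace slot 1: 2·((-3)+(-4)) − (-4) = -10 → (-10,-3,-4)
replace slot 3: 2·((-10)+(-3)) − (-4) = -22 → (-10,-3,-22)

-10,-3,-22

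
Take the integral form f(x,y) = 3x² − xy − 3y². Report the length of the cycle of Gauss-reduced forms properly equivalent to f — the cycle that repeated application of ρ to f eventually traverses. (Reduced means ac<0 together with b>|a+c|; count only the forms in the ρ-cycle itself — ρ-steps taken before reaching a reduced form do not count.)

D = 37, ⌊√D⌋ = 6
descent: ρ → (-3,1,3)  [lands on river]
river: ρ → (3,5,-1)
river: ρ → (-1,5,3)
river: ρ → (3,1,-3)
river: ρ → (-3,5,1)
river: ρ → (1,5,-3)
ρ-cycle length = 6 (tail of 1 descent step not counted)

6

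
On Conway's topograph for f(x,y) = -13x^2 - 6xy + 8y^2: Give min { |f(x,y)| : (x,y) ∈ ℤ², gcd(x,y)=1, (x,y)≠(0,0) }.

descent: ρ → (8,6,-13)  [lands on river]
river: ρ → (-13,20,1)
river: ρ → (1,20,-13)
river: ρ → (-13,6,8)
river: ρ → (8,10,-11)
river: ρ → (-11,12,7)
river: ρ → (7,16,-7)
river: ρ → (-7,12,11)
river: ρ → (11,10,-8)
river: ρ → (-8,6,13)
river: ρ → (13,20,-1)
river: ρ → (-1,20,13)
river: ρ → (13,6,-8)
river: ρ → (-8,10,11)
river: ρ → (11,12,-7)
river: ρ → (-7,16,7)
river: ρ → (7,12,-11)
river: ρ → (-11,10,8)
closes: descent 1, river 18
min |a| on river = 1

1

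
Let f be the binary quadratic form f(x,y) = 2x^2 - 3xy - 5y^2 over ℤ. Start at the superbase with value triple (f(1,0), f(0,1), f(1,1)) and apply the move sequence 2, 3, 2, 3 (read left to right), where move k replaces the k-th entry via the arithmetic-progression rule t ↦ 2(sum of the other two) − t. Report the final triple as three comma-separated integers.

start (2,-5,-6) = (f(1,0),f(0,1),f(1,1))
replace slot 2: 2·(2+(-6)) − (-5) = -3 → (2,-3,-6)
replace slot 3: 2·(2+(-3)) − (-6) = 4 → (2,-3,4)
replace slot 2: 2·(2+4) − (-3) = 15 → (2,15,4)
replace slot 3: 2·(2+15) − 4 = 30 → (2,15,30)

2,15,30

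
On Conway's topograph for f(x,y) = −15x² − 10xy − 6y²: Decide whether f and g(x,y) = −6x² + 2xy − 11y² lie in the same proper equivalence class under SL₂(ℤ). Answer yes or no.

D₁ = -260, D₂ = -260
f is negative-definite; reduce −f:
−f: flip: (15,10,6)→(6,-10,15)
−f: translate: b→2 (≡-10 mod 12), so (6,-10,15)→(6,2,11)
−f: reduced (well bottom): (6,2,11) with a≤c, −a<b≤a
flip sign back: reduced form of f is (-6,-2,-11)
g is negative-definite; reduce −g:
−g: reduced (well bottom): (6,-2,11) with a≤c, −a<b≤a
flip sign back: reduced form of g is (-6,2,-11)
reduced forms (-6, -2, -11) vs (-6, 2, -11) ⇒ inequivalent

no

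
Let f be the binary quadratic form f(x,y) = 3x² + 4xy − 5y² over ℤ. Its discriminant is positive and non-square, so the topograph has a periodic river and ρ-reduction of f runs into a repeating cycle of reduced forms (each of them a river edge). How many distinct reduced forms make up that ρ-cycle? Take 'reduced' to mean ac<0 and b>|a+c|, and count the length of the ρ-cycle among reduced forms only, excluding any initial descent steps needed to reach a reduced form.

D = 76, ⌊√D⌋ = 8
river: ρ → (-5,6,2)
river: ρ → (2,6,-5)
river: ρ → (-5,4,3)
river: ρ → (3,8,-1)
river: ρ → (-1,8,3)
river: ρ → (3,4,-5)
ρ-cycle length = 6 (tail of 0 descent steps not counted)

6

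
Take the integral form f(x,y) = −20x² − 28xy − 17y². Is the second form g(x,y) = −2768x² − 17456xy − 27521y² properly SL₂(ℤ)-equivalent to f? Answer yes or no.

D₁ = -576, D₂ = -576
f is negative-definite; reduce −f:
−f: translate: b→-12 (≡28 mod 40), so (20,28,17)→(20,-12,9)
−f: flip: (20,-12,9)→(9,12,20)
−f: translate: b→-6 (≡12 mod 18), so (9,12,20)→(9,-6,17)
−f: reduced (well bottom): (9,-6,17) with a≤c, −a<b≤a
flip sign back: reduced form of f is (-9,6,-17)
g is negative-definite; reduce −g:
−g: translate: b→848 (≡17456 mod 5536), so (2768,17456,27521)→(2768,848,65)
−g: flip: (2768,848,65)→(65,-848,2768)
−g: translate: b→62 (≡-848 mod 130), so (65,-848,2768)→(65,62,17)
−g: flip: (65,62,17)→(17,-62,65)
−g: translate: b→6 (≡-62 mod 34), so (17,-62,65)→(17,6,9)
−g: flip: (17,6,9)→(9,-6,17)
−g: reduced (well bottom): (9,-6,17) with a≤c, −a<b≤a
flip sign back: reduced form of g is (-9,6,-17)
reduced forms (-9, 6, -17) vs (-9, 6, -17) ⇒ equivalent

yes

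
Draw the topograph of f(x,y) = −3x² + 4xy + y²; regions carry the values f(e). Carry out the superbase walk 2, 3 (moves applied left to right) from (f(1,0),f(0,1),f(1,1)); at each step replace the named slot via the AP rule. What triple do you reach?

start (-3,1,2) = (f(1,0),f(0,1),f(1,1))
replace slot 2: 2·((-3)+2) − 1 = -3 → (-3,-3,2)
replace slot 3: 2·((-3)+(-3)) − 2 = -14 → (-3,-3,-14)

-3,-3,-14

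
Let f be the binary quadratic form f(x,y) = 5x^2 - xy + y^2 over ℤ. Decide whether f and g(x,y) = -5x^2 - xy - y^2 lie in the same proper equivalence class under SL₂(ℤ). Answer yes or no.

D₁ = -19, D₂ = -19
f: flip: (5,-1,1)→(1,1,5)
f: reduced (well bottom): (1,1,5) with a≤c, −a<b≤a
g is negative-definite; reduce −g:
−g: flip: (5,1,1)→(1,-1,5)
−g: translate: b→1 (≡-1 mod 2), so (1,-1,5)→(1,1,5)
−g: reduced (well bottom): (1,1,5) with a≤c, −a<b≤a
flip sign back: reduced form of g is (-1,-1,-5)
reduced forms (1, 1, 5) vs (-1, -1, -5) ⇒ inequivalent

no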